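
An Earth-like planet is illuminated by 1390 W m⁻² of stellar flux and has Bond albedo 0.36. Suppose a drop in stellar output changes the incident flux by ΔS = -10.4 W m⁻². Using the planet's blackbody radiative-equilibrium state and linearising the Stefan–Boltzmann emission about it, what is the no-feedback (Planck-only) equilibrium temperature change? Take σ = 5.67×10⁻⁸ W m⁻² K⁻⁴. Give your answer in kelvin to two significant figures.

Reference equilibrium: T_e = [S(1−α)/(4σ)]^(1/4) = 250.3 K.
ΔF = Δ[S(1−α)]/4 = (1−0.36)·-10.4/4 = -1.664 W m⁻².
Linearising σT⁴ gives d(σT⁴)/dT = 4σT_e³ = 3.555 W m⁻² per K.
Hence the no-feedback warming is ΔF/(4σT_e³) = -0.468 K.

-0.47 kelvin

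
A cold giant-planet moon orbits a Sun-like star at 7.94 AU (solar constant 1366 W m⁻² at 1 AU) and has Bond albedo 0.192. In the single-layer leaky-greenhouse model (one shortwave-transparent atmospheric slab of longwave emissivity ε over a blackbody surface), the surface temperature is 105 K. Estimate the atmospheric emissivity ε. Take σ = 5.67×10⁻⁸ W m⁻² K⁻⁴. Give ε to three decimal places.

By the inverse-square law, S = 1366/7.94² = 21.67 W m⁻².
First, T_e = [21.67·(1−0.192)/(4σ)]^(1/4) = 93.73 K.
Since (2−ε)/2 = (T_e/T_s)⁴ = 0.6351, ε = 0.7299.

0.730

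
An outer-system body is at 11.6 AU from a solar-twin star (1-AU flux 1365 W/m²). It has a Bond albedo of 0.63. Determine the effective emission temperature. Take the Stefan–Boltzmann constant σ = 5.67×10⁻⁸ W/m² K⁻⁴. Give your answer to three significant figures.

63.8 kelvin

Irradiance scales as 1/d², so S = 1365 W/m² × (1/11.6)² = 10.14 W/m².
Averaging over the sphere, the absorbed flux is S(1−α)/4 = 0.9383 W/m².
In equilibrium σT⁴ equals this, so T = 63.78 K.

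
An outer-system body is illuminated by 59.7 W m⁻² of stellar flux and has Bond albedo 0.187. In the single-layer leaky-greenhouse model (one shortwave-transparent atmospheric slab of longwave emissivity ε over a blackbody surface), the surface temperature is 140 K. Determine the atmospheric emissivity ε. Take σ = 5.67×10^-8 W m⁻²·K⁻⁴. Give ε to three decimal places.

0.886

First, T_e = [59.70·(1−0.187)/(4σ)]^(1/4) = 120.9 K.
Inverting T_s⁴ = 2T_e⁴/(2−ε): (T_e/T_s)⁴ = 0.5571, so ε = 2(1 − 0.5571) = 0.8859.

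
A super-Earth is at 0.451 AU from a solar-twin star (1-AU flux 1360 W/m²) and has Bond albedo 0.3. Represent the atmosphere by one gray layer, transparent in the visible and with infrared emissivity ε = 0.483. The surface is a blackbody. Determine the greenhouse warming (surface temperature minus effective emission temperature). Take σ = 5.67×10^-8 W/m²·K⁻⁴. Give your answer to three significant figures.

27.1 K

Flux at the orbit: S = 1360/(0.451)² = 6686 W/m².
Effective emission temperature (TOA balance): σT_e⁴ = S(1−α)/4 = 1170 W/m² → T_e = 379.0 K.
For a single slab of emissivity ε, T_s⁴ = 2T_e⁴/(2−ε); thus T_s = 379.0·(1.318)^(1/4) = 406.1 K.
The atmosphere warms the surface by 27.12 K.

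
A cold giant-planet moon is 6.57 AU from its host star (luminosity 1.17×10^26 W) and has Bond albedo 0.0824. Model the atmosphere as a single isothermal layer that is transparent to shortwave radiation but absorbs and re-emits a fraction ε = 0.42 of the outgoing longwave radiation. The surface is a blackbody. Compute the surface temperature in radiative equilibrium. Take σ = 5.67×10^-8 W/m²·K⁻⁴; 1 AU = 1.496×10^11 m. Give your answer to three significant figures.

83.8 kelvin

d = 6.57 × 1.496×10^11 m = 9.829×10^11 m.
S = L/(4πd²) = 9.638 W/m².
The planet radiates to space at T_e = [S(1−α)/(4σ)]^(1/4) = 79.02 K.
Surface balance with a leaky layer gives σT_s⁴ = σT_e⁴·2/(2−ε), so T_s = T_e·[2/(2−0.42)]^(1/4) = 83.82 K.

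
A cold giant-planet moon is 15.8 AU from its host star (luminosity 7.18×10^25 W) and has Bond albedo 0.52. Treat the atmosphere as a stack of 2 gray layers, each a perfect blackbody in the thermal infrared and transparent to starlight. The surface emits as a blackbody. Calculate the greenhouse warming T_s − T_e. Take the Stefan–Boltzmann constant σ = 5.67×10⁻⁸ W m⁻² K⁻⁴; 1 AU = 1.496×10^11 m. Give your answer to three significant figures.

Orbital distance: d = 15.8 AU = 2.364×10^12 m.
Flux at the orbit: S = L/(4πd²) = 7.18×10^25/(4π·(2.36×10^12)²) = 1.023 W m⁻².
OLR = S(1−α)/4 = 0.1227 W m⁻²; the top layer radiates at T_e = 38.36 K.
Surface: T_s = (3)^¼·T_e = 50.48 K.
So the greenhouse effect raises the surface by 50.48 − 38.36 = 12.12 K.

12.1 K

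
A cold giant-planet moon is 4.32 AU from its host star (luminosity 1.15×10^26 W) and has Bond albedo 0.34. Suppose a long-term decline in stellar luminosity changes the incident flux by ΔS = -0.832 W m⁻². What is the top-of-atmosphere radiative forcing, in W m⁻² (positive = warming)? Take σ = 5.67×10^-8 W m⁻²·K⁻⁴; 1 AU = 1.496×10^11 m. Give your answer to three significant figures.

Orbital distance: d = 4.32 AU = 6.463×10^11 m.
Spreading L over a sphere of radius d: S = 1.15×10^26/(4π·6.46×10^11²) = 21.91 W m⁻².
ΔF = Δ[S(1−α)]/4 = (1−0.34)·-0.832/4 = -0.1373 W m⁻².

-0.137 W m⁻²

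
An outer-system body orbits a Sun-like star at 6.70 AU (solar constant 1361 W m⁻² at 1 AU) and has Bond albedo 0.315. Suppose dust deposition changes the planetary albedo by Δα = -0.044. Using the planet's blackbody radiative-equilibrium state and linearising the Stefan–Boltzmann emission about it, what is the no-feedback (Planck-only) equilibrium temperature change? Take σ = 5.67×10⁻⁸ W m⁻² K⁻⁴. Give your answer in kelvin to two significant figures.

1.6 K

Flux at the orbit: S = 1361/(6.70)² = 30.32 W m⁻².
The baseline emission temperature is T_e = 97.82 K.
ΔF = −(S/4)Δα = −(30.32/4)×(-0.044) = 0.3335 W m⁻².
Planck response: λ_P = 4σT_e³ = 4·5.67×10⁻⁸·(97.82)³ = 0.2123 W m⁻²/K.
Hence the no-feedback warming is ΔF/(4σT_e³) = 1.57 K.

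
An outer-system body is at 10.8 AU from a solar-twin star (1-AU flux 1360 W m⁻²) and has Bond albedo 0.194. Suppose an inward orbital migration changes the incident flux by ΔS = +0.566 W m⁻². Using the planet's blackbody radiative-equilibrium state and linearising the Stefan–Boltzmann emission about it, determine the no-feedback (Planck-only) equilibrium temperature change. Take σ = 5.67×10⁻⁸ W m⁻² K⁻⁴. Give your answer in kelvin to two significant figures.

0.97 K

Flux at the orbit: S = 1360/(10.8)² = 11.66 W m⁻².
Reference equilibrium: T_e = [S(1−α)/(4σ)]^(1/4) = 80.23 K.
TOA radiative forcing: ΔF = (1−α)ΔS/4 = 0.806·(+0.566)/4 = 0.1140 W m⁻².
Linearising σT⁴ gives d(σT⁴)/dT = 4σT_e³ = 0.1171 W m⁻² per K.
Hence the no-feedback warming is ΔF/(4σT_e³) = 0.974 K.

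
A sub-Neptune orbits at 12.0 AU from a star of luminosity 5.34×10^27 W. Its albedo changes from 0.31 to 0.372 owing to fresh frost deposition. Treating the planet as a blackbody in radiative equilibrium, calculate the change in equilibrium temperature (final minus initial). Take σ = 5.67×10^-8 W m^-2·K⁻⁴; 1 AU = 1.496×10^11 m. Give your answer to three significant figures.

Orbital distance: d = 12.0 AU = 1.795×10^12 m.
Flux at the orbit: S = L/(4πd²) = 5.34×10^27/(4π·(1.80×10^12)²) = 131.9 W m^-2.
Before: T₁ = [131.9·0.69/(4σ)]^(1/4) = 141.5 K.
After:  T₂ = [131.9·0.628/(4σ)]^(1/4) = 138.2 K.
ΔT = T₂ − T₁ = -3.292 K.

-3.29 K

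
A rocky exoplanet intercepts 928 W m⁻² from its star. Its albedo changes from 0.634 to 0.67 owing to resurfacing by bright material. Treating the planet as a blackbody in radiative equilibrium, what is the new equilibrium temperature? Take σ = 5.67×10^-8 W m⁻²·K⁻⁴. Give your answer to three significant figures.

192 K

With the new albedo, S(1−α₂)/4 = 76.56 W m⁻², so T₂ = 191.7 K.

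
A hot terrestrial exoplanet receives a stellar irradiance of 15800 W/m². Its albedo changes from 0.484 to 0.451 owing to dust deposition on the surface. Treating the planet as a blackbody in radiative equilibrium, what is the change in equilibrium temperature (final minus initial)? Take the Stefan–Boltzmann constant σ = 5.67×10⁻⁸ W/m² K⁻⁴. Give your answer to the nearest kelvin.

7 kelvin

Initial: T₁ = [S(1−0.484)/(4σ)]^(1/4) = 435.4 K.
After:  T₂ = [15800·0.549/(4σ)]^(1/4) = 442.2 K.
Change: 442.2 − 435.4 = 6.801 K.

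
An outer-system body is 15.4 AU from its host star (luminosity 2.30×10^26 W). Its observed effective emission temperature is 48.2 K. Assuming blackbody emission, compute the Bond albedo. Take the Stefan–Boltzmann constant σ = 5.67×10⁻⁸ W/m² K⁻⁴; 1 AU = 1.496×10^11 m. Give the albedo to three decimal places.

Orbital distance: d = 15.4 AU = 2.304×10^12 m.
Flux at the orbit: S = L/(4πd²) = 2.30×10^26/(4π·(2.30×10^12)²) = 3.448 W/m².
Rearranging the radiative balance, α = 1 − 4σT⁴/S.
4σT⁴ = 4·5.67×10⁻⁸·(48.2)⁴ = 1.224 W/m².
Hence α = 1 − 1.224/3.448 = 0.6450.

0.645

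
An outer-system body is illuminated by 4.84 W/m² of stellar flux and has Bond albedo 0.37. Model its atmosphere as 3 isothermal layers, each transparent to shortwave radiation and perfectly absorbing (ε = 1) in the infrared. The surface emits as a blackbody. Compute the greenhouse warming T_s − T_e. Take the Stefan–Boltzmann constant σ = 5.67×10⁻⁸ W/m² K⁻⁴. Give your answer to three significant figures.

25.1 K

The effective emission temperature is T_e = [S(1−α)/(4σ)]^¼ = 60.55 K.
T_s = (N+1)^(1/4)·T_e = 85.63 K.
Warming: T_s − T_e = 25.08 K.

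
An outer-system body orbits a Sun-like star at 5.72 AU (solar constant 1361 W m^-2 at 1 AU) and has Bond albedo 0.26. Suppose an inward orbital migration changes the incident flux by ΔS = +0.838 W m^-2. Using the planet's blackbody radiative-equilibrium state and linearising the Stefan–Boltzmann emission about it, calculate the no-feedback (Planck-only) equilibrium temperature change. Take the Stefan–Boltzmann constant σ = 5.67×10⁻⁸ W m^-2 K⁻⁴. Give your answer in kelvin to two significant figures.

0.54 kelvin

Flux at the orbit: S = 1361/(5.72)² = 41.60 W m^-2.
The baseline emission temperature is T_e = 107.9 K.
Only a fraction (1−α) is absorbed and it's spread over 4πR², so ΔF = (1−α)ΔS/4 = 0.1550 W m^-2.
Planck response: λ_P = 4σT_e³ = 4·5.67×10⁻⁸·(107.9)³ = 0.2852 W m^-2/K.
ΔT₀ = ΔF/λ_P = 0.1550/0.2852 = 0.544 K.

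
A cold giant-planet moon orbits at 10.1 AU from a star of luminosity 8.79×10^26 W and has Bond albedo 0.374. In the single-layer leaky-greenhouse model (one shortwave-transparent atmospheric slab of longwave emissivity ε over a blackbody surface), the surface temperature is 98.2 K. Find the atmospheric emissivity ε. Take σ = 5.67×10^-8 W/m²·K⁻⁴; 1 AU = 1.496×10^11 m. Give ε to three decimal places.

Orbital distance: d = 10.1 AU = 1.511×10^12 m.
Flux at the orbit: S = L/(4πd²) = 8.79×10^26/(4π·(1.51×10^12)²) = 30.64 W/m².
First, T_e = [30.64·(1−0.374)/(4σ)]^(1/4) = 95.90 K.
T_s⁴ = T_e⁴·2/(2−ε) → ε = 2 − 2(T_e/T_s)⁴ = 2 − 2·(95.90/98.2)⁴ = 0.1812.

0.181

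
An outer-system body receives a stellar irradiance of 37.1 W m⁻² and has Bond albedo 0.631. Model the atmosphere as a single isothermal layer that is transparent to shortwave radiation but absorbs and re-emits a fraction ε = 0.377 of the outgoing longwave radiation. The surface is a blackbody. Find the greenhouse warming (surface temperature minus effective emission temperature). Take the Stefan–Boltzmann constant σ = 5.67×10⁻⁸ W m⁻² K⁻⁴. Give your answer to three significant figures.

4.72 K

The planet radiates to space at T_e = [S(1−α)/(4σ)]^(1/4) = 88.14 K.
The surface balance (absorbed SW + ε·downward IR = σT_s⁴) with T_a⁴ = T_s⁴/2 reduces to T_s = T_e·[2/(2−ε)]^¼ = 92.87 K.
The atmosphere warms the surface by 4.725 K.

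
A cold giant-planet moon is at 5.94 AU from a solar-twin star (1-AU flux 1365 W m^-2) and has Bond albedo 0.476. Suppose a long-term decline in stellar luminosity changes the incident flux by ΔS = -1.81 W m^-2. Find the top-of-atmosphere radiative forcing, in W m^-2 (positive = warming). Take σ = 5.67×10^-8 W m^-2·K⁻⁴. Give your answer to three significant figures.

-0.237 W m^-2

By the inverse-square law, S = 1365/5.94² = 38.69 W m^-2.
Only a fraction (1−α) is absorbed and it's spread over 4πR², so ΔF = (1−α)ΔS/4 = -0.2371 W m^-2.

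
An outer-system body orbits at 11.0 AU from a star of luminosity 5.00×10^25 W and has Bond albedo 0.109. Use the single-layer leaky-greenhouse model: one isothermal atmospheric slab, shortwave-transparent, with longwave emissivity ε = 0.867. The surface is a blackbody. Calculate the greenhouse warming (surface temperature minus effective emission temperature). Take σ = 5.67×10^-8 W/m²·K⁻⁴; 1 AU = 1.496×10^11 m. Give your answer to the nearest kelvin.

7 K

d = 11.0 × 1.496×10^11 m = 1.646×10^12 m.
Flux at the orbit: S = L/(4πd²) = 5.00×10^25/(4π·(1.65×10^12)²) = 1.469 W/m².
Effective emission temperature (TOA balance): σT_e⁴ = S(1−α)/4 = 0.3273 W/m² → T_e = 49.02 K.
For a single slab of emissivity ε, T_s⁴ = 2T_e⁴/(2−ε); thus T_s = 49.02·(1.765)^(1/4) = 56.50 K.
The atmosphere warms the surface by 7.483 K.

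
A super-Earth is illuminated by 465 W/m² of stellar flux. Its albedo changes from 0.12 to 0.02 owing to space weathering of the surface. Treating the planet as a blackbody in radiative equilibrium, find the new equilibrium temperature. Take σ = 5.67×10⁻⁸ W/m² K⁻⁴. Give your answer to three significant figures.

212 K

T₂ = [S(1−α₂)/(4σ)]^(1/4) = [465.0·0.98/(4σ)]^(1/4) = 211.7 K.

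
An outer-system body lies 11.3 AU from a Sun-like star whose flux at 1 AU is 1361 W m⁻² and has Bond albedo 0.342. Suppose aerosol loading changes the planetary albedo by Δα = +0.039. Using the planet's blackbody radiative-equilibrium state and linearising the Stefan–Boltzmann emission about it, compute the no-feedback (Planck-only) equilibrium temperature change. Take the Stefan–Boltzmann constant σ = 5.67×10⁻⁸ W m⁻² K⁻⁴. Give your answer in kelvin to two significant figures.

-1.1 K

By the inverse-square law, S = 1361/11.3² = 10.66 W m⁻².
Unperturbed T_e = [10.66·(1−0.342)/(4σ)]^¼ = 74.57 K.
The change in absorbed flux is Δ[S(1−α)/4] = −SΔα/4 = -0.1039 W m⁻².
Linearising σT⁴ gives d(σT⁴)/dT = 4σT_e³ = 0.09405 W m⁻² per K.
So ΔT₀ = -0.1039/0.09405 = -1.10 K.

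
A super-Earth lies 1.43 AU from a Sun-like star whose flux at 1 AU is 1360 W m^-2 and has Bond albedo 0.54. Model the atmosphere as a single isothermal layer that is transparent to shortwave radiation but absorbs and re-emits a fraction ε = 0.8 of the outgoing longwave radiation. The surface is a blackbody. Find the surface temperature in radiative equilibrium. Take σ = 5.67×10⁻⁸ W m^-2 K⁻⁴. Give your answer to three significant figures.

218 K

Irradiance scales as 1/d², so S = 1360 W m^-2 × (1/1.43)² = 665.1 W m^-2.
The planet radiates to space at T_e = [S(1−α)/(4σ)]^(1/4) = 191.6 K.
For a single slab of emissivity ε, T_s⁴ = 2T_e⁴/(2−ε); thus T_s = 191.6·(1.667)^(1/4) = 217.7 K.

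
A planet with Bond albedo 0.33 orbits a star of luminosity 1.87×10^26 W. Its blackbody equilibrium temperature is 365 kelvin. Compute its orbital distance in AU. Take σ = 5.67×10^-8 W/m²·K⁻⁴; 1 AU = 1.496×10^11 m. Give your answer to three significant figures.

The flux needed for this T is 4σT⁴/(1−0.33) = 6008 W/m².
Then d = [L/(4πS)]^(1/2) = 4.977×10^10 m, i.e. 0.3327 AU.

0.333 AU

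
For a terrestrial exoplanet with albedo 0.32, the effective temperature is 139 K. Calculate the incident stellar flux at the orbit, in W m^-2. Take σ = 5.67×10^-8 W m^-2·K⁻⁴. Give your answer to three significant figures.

125 W m^-2

From S(1−α)/4 = σT⁴: S = 4σT⁴/(1−α).
The emitted flux is σT⁴ = 21.17 W m^-2.
S = 4·21.17/0.68 = 124.5 W m^-2.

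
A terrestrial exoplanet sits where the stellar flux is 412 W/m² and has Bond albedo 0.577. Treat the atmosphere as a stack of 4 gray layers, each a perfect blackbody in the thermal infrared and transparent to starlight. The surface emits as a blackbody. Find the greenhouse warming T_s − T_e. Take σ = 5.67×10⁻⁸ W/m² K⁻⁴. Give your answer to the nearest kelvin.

82 K

Top-of-atmosphere balance: σT_e⁴ = S(1−α)/4 = 43.57 W/m² → T_e = 166.5 K.
T_s = (N+1)^(1/4)·T_e = 249.0 K.
Warming: T_s − T_e = 82.47 K.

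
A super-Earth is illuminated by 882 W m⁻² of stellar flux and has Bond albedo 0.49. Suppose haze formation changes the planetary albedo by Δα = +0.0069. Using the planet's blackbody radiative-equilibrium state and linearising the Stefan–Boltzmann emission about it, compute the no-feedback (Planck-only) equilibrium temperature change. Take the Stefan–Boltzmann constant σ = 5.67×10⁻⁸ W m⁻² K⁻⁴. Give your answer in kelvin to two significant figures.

The baseline emission temperature is T_e = 211.0 K.
ΔF = −(S/4)Δα = −(882.0/4)×(+0.0069) = -1.521 W m⁻².
Planck response: λ_P = 4σT_e³ = 4·5.67×10⁻⁸·(211.0)³ = 2.132 W m⁻²/K.
Hence the no-feedback warming is ΔF/(4σT_e³) = -0.714 K.

-0.71 kelvin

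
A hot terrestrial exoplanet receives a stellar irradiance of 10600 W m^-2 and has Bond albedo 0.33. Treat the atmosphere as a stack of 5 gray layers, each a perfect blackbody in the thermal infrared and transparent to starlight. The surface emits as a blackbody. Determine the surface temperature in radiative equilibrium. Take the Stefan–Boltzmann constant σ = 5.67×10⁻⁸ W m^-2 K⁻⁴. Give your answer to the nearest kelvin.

OLR = S(1−α)/4 = 1775 W m^-2; the top layer radiates at T_e = 420.7 K.
With N = 5 opaque layers, T_s = (N+1)^(1/4)·T_e = 6^(1/4)·420.7 = 658.4 K.

658 K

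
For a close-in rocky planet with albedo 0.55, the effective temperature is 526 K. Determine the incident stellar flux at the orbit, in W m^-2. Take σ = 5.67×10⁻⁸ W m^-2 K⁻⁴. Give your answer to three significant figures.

38600 W m^-2

From S(1−α)/4 = σT⁴: S = 4σT⁴/(1−α).
The emitted flux is σT⁴ = 4340 W m^-2.
S = 4·4340/0.45 = 38580 W m^-2.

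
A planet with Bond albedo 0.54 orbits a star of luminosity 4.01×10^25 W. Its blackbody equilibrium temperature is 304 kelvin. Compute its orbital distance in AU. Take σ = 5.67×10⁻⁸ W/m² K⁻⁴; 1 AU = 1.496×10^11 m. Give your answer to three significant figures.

0.184 AU

Energy balance gives S = 4σT⁴/(1−α) = 4211 W/m².
From L = 4πd²S, d = √(4.01×10^25/(4π·4211)) = 2.753×10^10 m = 0.1840 AU.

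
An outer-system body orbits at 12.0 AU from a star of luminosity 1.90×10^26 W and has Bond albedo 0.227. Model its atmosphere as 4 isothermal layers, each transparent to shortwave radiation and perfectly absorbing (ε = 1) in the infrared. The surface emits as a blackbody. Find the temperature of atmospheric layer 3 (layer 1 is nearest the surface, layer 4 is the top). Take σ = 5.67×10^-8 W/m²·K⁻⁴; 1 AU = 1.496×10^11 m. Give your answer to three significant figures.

d = 12.0 × 1.496×10^11 m = 1.795×10^12 m.
S = L/(4πd²) = 4.692 W/m².
OLR = S(1−α)/4 = 0.9066 W/m²; the top layer radiates at T_e = 63.24 K.
Each opaque layer satisfies 2T_j⁴ = T_{j−1}⁴ + T_{j+1}⁴, giving T_k⁴ = (N+1−k)T_e⁴.
T_3 = (2)^(1/4)·63.24 = 75.20 K.

75.2 kelvin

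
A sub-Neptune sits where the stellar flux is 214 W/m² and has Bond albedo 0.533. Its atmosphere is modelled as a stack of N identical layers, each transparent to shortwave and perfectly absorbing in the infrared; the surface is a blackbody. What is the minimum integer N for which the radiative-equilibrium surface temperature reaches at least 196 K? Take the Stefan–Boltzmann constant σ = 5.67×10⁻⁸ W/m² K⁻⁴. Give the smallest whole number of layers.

3

OLR = S(1−α)/4 = 24.98 W/m²; the top layer radiates at T_e = 144.9 K.
T_s = (N+1)^(1/4)·T_e ≥ 196 K requires N+1 ≥ (T_s/T_e)⁴ = (196/144.9)⁴ = 3.349.
Rounding up, N = 3.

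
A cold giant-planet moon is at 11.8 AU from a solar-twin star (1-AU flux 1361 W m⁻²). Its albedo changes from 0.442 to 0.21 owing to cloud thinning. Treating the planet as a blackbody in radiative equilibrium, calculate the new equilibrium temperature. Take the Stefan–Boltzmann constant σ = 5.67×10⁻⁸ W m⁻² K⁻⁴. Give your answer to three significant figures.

76.4 K

Flux at the orbit: S = 1361/(11.8)² = 9.774 W m⁻².
New equilibrium: T₂ = [(1−0.21)·9.774/(4σ)]^(1/4) = 76.39 K.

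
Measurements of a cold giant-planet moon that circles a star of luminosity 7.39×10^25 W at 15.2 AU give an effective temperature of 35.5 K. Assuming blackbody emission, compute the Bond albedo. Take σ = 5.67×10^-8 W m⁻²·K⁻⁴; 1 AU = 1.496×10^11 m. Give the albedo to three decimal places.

d = 15.2 × 1.496×10^11 m = 2.274×10^12 m.
Flux at the orbit: S = L/(4πd²) = 7.39×10^25/(4π·(2.27×10^12)²) = 1.137 W m⁻².
From σT⁴ = S(1−α)/4 we invert for α: 1−α = 4σT⁴/S.
σT⁴ = 0.09005 W m⁻², so 4σT⁴ = 0.3602 W m⁻².
Hence α = 1 − 0.3602/1.137 = 0.6833.

0.683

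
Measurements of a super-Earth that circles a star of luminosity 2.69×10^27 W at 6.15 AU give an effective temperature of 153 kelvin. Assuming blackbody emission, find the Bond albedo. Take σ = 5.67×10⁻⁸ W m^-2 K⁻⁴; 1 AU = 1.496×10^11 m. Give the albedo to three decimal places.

0.509

Orbital distance: d = 6.15 AU = 9.200×10^11 m.
S = L/(4πd²) = 252.9 W m^-2.
Rearranging the radiative balance, α = 1 − 4σT⁴/S.
4σT⁴ = 4·5.67×10⁻⁸·(153)⁴ = 124.3 W m^-2.
Hence α = 1 − 124.3/252.9 = 0.5085.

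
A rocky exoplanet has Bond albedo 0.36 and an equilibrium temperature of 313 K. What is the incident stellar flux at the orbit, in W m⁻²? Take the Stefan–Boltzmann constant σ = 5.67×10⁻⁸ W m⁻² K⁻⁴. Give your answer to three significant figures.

3400 W m⁻²

From S(1−α)/4 = σT⁴: S = 4σT⁴/(1−α).
σT⁴ = 5.67×10⁻⁸·(313)⁴ = 544.2 W m⁻².
So S = 4×544.2/(1−0.36) = 3401 W m⁻².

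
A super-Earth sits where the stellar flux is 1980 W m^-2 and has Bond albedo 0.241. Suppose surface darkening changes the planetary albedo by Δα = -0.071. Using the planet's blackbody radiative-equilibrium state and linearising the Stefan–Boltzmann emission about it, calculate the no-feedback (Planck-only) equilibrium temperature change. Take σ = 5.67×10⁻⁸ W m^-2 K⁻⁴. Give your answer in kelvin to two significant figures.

6.7 K

Reference equilibrium: T_e = [S(1−α)/(4σ)]^(1/4) = 285.3 K.
TOA radiative forcing: ΔF = −S·Δα/4 = −1980·(-0.071)/4 = 35.14 W m^-2.
The Planck feedback parameter is 4σT_e³ = 5.267 W m^-2/K.
So ΔT₀ = 35.14/5.267 = 6.67 K.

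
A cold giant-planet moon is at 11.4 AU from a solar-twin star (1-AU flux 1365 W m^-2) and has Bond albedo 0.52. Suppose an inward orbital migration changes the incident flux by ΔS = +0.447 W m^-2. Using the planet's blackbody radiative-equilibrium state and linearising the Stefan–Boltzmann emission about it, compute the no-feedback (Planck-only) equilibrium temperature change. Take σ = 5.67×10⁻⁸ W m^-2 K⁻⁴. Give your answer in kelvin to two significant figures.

0.73 kelvin

By the inverse-square law, S = 1365/11.4² = 10.50 W m^-2.
Reference equilibrium: T_e = [S(1−α)/(4σ)]^(1/4) = 68.66 K.
ΔF = Δ[S(1−α)]/4 = (1−0.52)·+0.447/4 = 0.05364 W m^-2.
The Planck feedback parameter is 4σT_e³ = 0.07342 W m^-2/K.
Hence the no-feedback warming is ΔF/(4σT_e³) = 0.731 K.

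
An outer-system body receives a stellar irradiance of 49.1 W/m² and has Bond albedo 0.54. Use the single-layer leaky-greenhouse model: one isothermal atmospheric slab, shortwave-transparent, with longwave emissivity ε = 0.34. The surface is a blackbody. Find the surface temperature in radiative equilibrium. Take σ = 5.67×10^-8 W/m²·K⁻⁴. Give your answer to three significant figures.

At the top of the atmosphere, σT_e⁴ = S(1−α)/4 = 5.646 W/m², giving T_e = 99.90 K.
The surface balance (absorbed SW + ε·downward IR = σT_s⁴) with T_a⁴ = T_s⁴/2 reduces to T_s = T_e·[2/(2−ε)]^¼ = 104.7 K.

105 K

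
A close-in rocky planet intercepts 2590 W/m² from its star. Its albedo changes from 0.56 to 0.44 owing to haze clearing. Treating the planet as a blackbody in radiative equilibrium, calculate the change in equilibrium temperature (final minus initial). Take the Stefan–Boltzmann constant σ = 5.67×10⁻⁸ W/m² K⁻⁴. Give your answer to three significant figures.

16.5 K

Before: T₁ = [2590·0.44/(4σ)]^(1/4) = 266.2 K.
With α = 0.44, T₂ = 282.8 K.
Change: 282.8 − 266.2 = 16.55 K.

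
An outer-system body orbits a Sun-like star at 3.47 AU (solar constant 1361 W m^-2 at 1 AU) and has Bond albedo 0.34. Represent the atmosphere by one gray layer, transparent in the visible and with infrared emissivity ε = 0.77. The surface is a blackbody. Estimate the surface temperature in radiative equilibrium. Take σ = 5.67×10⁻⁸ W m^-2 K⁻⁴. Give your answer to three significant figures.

152 K

Irradiance scales as 1/d², so S = 1361 W m^-2 × (1/3.47)² = 113.0 W m^-2.
At the top of the atmosphere, σT_e⁴ = S(1−α)/4 = 18.65 W m^-2, giving T_e = 134.7 K.
Surface balance with a leaky layer gives σT_s⁴ = σT_e⁴·2/(2−ε), so T_s = T_e·[2/(2−0.77)]^(1/4) = 152.1 K.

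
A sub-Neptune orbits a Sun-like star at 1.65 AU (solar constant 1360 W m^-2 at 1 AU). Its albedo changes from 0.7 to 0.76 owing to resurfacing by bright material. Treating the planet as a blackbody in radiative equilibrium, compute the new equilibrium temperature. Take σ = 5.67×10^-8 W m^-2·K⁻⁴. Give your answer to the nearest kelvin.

152 kelvin

By the inverse-square law, S = 1360/1.65² = 499.5 W m^-2.
New equilibrium: T₂ = [(1−0.76)·499.5/(4σ)]^(1/4) = 151.6 K.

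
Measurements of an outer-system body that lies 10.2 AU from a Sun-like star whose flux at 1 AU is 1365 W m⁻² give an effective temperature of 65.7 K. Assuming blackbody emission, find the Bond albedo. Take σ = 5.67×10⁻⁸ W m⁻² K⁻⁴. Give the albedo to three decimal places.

0.678

By the inverse-square law, S = 1365/10.2² = 13.12 W m⁻².
From σT⁴ = S(1−α)/4 we invert for α: 1−α = 4σT⁴/S.
4σT⁴ = 4·5.67×10⁻⁸·(65.7)⁴ = 4.226 W m⁻².
Hence α = 1 − 4.226/13.12 = 0.6779.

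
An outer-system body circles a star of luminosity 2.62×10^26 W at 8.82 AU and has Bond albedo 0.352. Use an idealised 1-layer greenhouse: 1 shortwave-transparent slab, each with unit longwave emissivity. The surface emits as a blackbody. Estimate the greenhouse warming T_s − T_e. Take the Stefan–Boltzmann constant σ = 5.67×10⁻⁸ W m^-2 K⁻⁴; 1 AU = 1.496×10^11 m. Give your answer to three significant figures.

d = 8.82 × 1.496×10^11 m = 1.319×10^12 m.
Flux at the orbit: S = L/(4πd²) = 2.62×10^26/(4π·(1.32×10^12)²) = 11.98 W m^-2.
OLR = S(1−α)/4 = 1.940 W m^-2; the top layer radiates at T_e = 76.48 K.
T_s = (N+1)^(1/4)·T_e = 90.95 K.
So the greenhouse effect raises the surface by 90.95 − 76.48 = 14.47 K.

14.5 K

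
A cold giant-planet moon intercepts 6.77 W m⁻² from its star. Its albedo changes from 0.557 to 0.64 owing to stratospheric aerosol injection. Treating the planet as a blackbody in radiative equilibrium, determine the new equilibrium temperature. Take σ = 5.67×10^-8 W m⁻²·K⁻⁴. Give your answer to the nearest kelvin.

57 kelvin

New equilibrium: T₂ = [(1−0.64)·6.770/(4σ)]^(1/4) = 57.25 K.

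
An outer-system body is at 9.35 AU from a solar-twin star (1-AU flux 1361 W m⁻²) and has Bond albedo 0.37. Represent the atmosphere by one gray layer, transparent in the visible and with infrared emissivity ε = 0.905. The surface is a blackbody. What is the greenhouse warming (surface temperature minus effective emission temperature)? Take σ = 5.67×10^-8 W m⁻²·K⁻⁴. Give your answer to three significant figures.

Flux at the orbit: S = 1361/(9.35)² = 15.57 W m⁻².
At the top of the atmosphere, σT_e⁴ = S(1−α)/4 = 2.452 W m⁻², giving T_e = 81.09 K.
For a single slab of emissivity ε, T_s⁴ = 2T_e⁴/(2−ε); thus T_s = 81.09·(1.826)^(1/4) = 94.27 K.
Greenhouse warming: T_s − T_e = 13.18 K.

13.2 K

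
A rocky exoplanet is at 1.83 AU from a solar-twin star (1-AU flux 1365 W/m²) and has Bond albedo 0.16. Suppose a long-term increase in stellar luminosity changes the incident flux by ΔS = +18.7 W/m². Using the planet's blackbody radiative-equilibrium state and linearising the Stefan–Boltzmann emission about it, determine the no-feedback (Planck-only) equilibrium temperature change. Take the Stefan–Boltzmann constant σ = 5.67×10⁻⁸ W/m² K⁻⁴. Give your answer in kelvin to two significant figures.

Irradiance scales as 1/d², so S = 1365 W/m² × (1/1.83)² = 407.6 W/m².
Unperturbed T_e = [407.6·(1−0.16)/(4σ)]^¼ = 197.1 K.
ΔF = Δ[S(1−α)]/4 = (1−0.16)·+18.7/4 = 3.927 W/m².
The Planck feedback parameter is 4σT_e³ = 1.737 W/m²/K.
So ΔT₀ = 3.927/1.737 = 2.26 K.

2.3 K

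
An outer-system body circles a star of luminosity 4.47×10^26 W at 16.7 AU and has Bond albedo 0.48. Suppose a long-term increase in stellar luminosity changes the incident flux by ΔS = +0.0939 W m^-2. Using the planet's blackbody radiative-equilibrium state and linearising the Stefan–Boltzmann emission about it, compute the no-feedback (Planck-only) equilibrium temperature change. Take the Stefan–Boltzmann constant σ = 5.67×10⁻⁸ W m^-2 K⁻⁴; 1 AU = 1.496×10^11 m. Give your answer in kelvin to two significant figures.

d = 16.7 × 1.496×10^11 m = 2.498×10^12 m.
Spreading L over a sphere of radius d: S = 4.47×10^26/(4π·2.50×10^12²) = 5.699 W m^-2.
The baseline emission temperature is T_e = 60.12 K.
ΔF = Δ[S(1−α)]/4 = (1−0.48)·+0.0939/4 = 0.01221 W m^-2.
Planck response: λ_P = 4σT_e³ = 4·5.67×10⁻⁸·(60.12)³ = 0.04929 W m^-2/K.
Hence the no-feedback warming is ΔF/(4σT_e³) = 0.248 K.

0.25 K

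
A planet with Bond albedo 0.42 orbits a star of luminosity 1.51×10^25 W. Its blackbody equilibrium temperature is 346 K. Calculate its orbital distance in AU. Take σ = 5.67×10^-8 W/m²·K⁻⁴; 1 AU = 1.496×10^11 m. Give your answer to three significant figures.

0.0979 AU

Energy balance gives S = 4σT⁴/(1−α) = 5604 W/m².
From L = 4πd²S, d = √(1.51×10^25/(4π·5604)) = 1.464×10^10 m = 0.09788 AU.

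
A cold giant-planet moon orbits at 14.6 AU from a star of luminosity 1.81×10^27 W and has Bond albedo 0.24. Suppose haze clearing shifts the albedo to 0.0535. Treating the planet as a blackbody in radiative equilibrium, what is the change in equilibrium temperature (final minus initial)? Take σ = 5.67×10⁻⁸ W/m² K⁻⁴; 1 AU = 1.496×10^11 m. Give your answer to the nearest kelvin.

6 K

Orbital distance: d = 14.6 AU = 2.184×10^12 m.
S = L/(4πd²) = 30.19 W/m².
Initial: T₁ = [S(1−0.24)/(4σ)]^(1/4) = 100.3 K.
Final:   T₂ = [S(1−0.0535)/(4σ)]^(1/4) = 105.9 K.
Change: 105.9 − 100.3 = 5.656 K.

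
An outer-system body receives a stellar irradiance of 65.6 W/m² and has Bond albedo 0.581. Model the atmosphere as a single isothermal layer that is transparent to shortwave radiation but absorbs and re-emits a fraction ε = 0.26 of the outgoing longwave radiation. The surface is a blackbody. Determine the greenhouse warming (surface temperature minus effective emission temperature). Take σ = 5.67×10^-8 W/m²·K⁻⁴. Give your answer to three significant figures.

3.72 K

Effective emission temperature (TOA balance): σT_e⁴ = S(1−α)/4 = 6.872 W/m² → T_e = 104.9 K.
The surface balance (absorbed SW + ε·downward IR = σT_s⁴) with T_a⁴ = T_s⁴/2 reduces to T_s = T_e·[2/(2−ε)]^¼ = 108.6 K.
T_s − T_e = 108.6 − 104.9 = 3.717 K.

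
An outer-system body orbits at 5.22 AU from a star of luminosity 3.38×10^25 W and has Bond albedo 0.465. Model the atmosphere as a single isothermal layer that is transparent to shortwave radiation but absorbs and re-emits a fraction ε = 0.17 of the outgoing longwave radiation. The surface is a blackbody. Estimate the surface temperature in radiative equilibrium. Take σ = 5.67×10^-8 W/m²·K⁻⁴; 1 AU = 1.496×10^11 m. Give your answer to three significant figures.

58.1 kelvin

d = 5.22 × 1.496×10^11 m = 7.809×10^11 m.
S = L/(4πd²) = 4.411 W/m².
Effective emission temperature (TOA balance): σT_e⁴ = S(1−α)/4 = 0.5899 W/m² → T_e = 56.79 K.
For a single slab of emissivity ε, T_s⁴ = 2T_e⁴/(2−ε); thus T_s = 56.79·(1.093)^(1/4) = 58.07 K.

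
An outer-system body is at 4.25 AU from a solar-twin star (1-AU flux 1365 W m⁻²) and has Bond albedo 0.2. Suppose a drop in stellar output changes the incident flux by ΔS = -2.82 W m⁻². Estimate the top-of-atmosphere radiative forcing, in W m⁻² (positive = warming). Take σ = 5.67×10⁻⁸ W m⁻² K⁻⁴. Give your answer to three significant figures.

Irradiance scales as 1/d², so S = 1365 W m⁻² × (1/4.25)² = 75.57 W m⁻².
TOA radiative forcing: ΔF = (1−α)ΔS/4 = 0.8·(-2.82)/4 = -0.5640 W m⁻².

-0.564 W m⁻²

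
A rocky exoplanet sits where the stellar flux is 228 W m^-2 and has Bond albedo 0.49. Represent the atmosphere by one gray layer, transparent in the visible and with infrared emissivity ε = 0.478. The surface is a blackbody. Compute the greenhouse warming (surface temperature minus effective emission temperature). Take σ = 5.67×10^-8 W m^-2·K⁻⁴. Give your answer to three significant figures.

The planet radiates to space at T_e = [S(1−α)/(4σ)]^(1/4) = 150.5 K.
For a single slab of emissivity ε, T_s⁴ = 2T_e⁴/(2−ε); thus T_s = 150.5·(1.314)^(1/4) = 161.1 K.
The atmosphere warms the surface by 10.63 K.

10.6 K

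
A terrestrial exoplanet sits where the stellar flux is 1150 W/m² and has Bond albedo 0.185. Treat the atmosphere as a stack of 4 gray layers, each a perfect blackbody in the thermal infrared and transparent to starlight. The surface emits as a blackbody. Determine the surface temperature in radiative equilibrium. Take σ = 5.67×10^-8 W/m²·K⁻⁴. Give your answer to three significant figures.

379 kelvin

The effective emission temperature is T_e = [S(1−α)/(4σ)]^¼ = 253.5 K.
Layer-by-layer balance gives σT_s⁴ = (N+1)σT_e⁴, so T_s = 5^¼·253.5 = 379.1 K.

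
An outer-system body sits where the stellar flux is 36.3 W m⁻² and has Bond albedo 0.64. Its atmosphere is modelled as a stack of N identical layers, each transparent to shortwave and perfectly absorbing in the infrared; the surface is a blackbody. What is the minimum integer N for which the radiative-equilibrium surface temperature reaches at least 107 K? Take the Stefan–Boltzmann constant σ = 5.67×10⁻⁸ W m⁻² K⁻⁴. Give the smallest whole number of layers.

OLR = S(1−α)/4 = 3.267 W m⁻²; the top layer radiates at T_e = 87.12 K.
Need (N+1)T_e⁴ ≥ T_s⁴, i.e. N+1 ≥ (107/87.12)⁴ = 2.275.
The minimum whole number is N = 2.

2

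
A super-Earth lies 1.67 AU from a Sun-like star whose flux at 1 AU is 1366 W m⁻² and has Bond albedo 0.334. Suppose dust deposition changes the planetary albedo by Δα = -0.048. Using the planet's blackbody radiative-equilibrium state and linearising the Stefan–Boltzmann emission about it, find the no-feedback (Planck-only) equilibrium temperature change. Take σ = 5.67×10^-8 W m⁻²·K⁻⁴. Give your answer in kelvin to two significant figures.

Flux at the orbit: S = 1366/(1.67)² = 489.8 W m⁻².
Unperturbed T_e = [489.8·(1−0.334)/(4σ)]^¼ = 194.7 K.
The change in absorbed flux is Δ[S(1−α)/4] = −SΔα/4 = 5.878 W m⁻².
The Planck feedback parameter is 4σT_e³ = 1.675 W m⁻²/K.
So ΔT₀ = 5.878/1.675 = 3.51 K.

3.5 kelvin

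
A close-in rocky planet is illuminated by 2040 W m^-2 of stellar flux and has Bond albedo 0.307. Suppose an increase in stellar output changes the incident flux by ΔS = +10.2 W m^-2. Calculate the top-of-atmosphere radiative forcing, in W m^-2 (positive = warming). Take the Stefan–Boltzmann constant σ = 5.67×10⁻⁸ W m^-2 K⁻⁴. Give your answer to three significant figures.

TOA radiative forcing: ΔF = (1−α)ΔS/4 = 0.693·(+10.2)/4 = 1.767 W m^-2.

1.77 W m^-2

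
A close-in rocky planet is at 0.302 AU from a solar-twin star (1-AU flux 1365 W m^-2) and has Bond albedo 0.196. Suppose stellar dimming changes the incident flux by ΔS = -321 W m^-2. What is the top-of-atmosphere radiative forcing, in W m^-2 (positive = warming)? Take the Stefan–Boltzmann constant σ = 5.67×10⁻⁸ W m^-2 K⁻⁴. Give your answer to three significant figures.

Flux at the orbit: S = 1365/(0.302)² = 14970 W m^-2.
ΔF = Δ[S(1−α)]/4 = (1−0.196)·-321/4 = -64.52 W m^-2.

-64.5 W m^-2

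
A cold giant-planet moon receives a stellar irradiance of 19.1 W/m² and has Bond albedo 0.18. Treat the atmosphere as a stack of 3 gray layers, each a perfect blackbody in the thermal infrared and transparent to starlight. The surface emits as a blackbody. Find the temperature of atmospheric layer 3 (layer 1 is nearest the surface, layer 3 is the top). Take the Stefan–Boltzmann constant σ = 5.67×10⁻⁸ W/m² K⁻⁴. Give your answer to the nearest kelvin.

91 K

The effective emission temperature is T_e = [S(1−α)/(4σ)]^¼ = 91.16 K.
Each opaque layer satisfies 2T_j⁴ = T_{j−1}⁴ + T_{j+1}⁴, giving T_k⁴ = (N+1−k)T_e⁴.
With k = 3: T_3 = (3+1−3)^¼·91.16 K = 91.16 K.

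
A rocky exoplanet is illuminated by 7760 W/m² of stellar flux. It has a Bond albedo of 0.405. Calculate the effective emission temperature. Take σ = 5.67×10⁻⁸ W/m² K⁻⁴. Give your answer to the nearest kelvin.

378 kelvin

Averaging over the sphere, the absorbed flux is S(1−α)/4 = 1154 W/m².
Set σT⁴ = 1154 → T = (1154/σ)^(1/4) = 377.7 K.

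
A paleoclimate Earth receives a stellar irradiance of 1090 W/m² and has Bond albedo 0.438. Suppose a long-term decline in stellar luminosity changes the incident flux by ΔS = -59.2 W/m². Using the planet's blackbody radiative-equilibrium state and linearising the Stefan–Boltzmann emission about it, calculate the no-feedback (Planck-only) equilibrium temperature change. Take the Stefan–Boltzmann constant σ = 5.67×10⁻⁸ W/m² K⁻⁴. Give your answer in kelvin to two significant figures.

Unperturbed T_e = [1090·(1−0.438)/(4σ)]^¼ = 228.0 K.
TOA radiative forcing: ΔF = (1−α)ΔS/4 = 0.562·(-59.2)/4 = -8.318 W/m².
The Planck feedback parameter is 4σT_e³ = 2.687 W/m²/K.
So ΔT₀ = -8.318/2.687 = -3.10 K.

-3.1 K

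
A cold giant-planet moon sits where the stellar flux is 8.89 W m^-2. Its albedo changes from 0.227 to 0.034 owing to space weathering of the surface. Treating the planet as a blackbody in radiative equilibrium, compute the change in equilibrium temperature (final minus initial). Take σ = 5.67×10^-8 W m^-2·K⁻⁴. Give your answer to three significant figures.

Before: T₁ = [8.890·0.773/(4σ)]^(1/4) = 74.19 K.
With α = 0.034, T₂ = 78.44 K.
Change: 78.44 − 74.19 = 4.251 K.

4.25 kelvin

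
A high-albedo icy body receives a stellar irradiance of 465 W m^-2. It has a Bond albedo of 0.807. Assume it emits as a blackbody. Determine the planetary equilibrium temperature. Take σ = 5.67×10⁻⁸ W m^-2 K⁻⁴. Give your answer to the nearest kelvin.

Averaging over the sphere, the absorbed flux is S(1−α)/4 = 22.44 W m^-2.
In equilibrium σT⁴ equals this, so T = 141.0 K.

141 K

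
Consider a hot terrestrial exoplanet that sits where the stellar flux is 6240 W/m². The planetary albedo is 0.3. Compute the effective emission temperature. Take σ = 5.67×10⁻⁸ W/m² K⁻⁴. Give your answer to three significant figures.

Absorbed flux (global mean): S(1−α)/4 = 6240·0.7/4 = 1092 W/m².
Balancing against σT⁴: T = (1092/5.67×10⁻⁸)^(1/4) = 372.5 K.

373 K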